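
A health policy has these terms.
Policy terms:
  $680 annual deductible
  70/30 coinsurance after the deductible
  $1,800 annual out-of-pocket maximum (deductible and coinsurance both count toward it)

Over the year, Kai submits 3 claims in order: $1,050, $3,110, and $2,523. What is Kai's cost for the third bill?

$76

Bill 1, $1,050: $680 to deductible, leaving $370; 30% of $370 = $111. Patient pays $791; OOP now $791.
Bill 2, $3,110: 30% coinsurance on $3,110 = $933. Patient pays $933; OOP now $1,724.
Bill 3, $2,523: deductible already satisfied, so patient's share is 30% × $2,523 = $756.90. That would push OOP to $2,480.90, over the $1,800 cap, so patient pays $1,800 − $1,724 = $76.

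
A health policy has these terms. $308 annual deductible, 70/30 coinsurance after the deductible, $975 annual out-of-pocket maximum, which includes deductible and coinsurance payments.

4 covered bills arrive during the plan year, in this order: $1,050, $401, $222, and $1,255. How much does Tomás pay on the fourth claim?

Bill 1, $1,050: $308 finishes the deductible; $742 goes to coinsurance; patient's 30% is $222.60. Patient pays $530.60; OOP now $530.60.
Bill 2, $401: deductible met; 30% of $401 = $120.30. Cost to patient: $120.30. OOP to date $650.90.
Bill 3, $222: deductible met; 30% of $222 = $66.60. Patient owes $66.60 (running OOP $717.50).
Bill 4, $1,255: 30% coinsurance on $1,255 = $376.50. Adding that to $717.50 gives $1,094, past the $975 cap; patient pays only $975 − $717.50 = $257.50.

$257.50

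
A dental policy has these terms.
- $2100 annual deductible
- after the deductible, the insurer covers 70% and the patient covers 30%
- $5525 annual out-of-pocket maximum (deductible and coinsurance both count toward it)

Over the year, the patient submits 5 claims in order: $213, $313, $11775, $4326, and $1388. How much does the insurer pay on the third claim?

Claim 1 — $213: fully absorbed by the deductible. Cost to patient: $213. OOP to date $213. Insurer: $213 − $213 = $0.
Claim 2 — $313: entire amount goes to the deductible. Patient pays $313; OOP now $526. Plan pays $313 − $313 = $0.
Claim 3 — $11775: $1574 finishes the deductible; $10201 goes to coinsurance; patient's 30% is $3060.30. Patient pays $4634.30; OOP now $5160.30. Plan pays $11775 − $4634.30 = $7140.70.

$7140.70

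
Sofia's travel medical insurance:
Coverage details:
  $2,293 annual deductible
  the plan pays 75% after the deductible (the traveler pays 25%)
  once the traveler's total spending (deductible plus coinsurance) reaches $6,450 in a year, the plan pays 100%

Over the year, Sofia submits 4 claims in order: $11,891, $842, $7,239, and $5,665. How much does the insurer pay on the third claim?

#1 ($11,891): deductible takes $2,293, $9,598 remains; coinsurance $9,598 × 25% = $2,399.50. Traveler owes $4,692.50 (running OOP $4,692.50). Plan pays $11,891 − $4,692.50 = $7,198.50.
#2 ($842): deductible already satisfied, so traveler's share is 25% × $842 = $210.50. Traveler owes $210.50 (running OOP $4,903). Plan pays $842 − $210.50 = $631.50.
#3 ($7,239): deductible met; 25% of $7,239 = $1,809.75. That would push OOP to $6,712.75, over the $6,450 cap, so traveler pays $6,450 − $4,903 = $1,547. Plan pays $7,239 − $1,547 = $5,692.

$5,692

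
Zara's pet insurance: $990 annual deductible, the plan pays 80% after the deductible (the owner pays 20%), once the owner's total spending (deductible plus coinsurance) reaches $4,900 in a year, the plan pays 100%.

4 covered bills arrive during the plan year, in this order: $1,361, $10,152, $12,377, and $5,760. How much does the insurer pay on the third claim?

$10,571.60

Claim 1 — $1,361: $990 finishes the deductible; $371 goes to coinsurance; 20% of $371 = $74.20. Owner owes $1,064.20 (running OOP $1,064.20). Plan pays $1,361 − $1,064.20 = $296.80.
Claim 2 — $10,152: 20% coinsurance on $10,152 = $2,030.40. Cost to owner: $2,030.40. OOP to date $3,094.60. Insurer: $10,152 − $2,030.40 = $8,121.60.
Claim 3 — $12,377: deductible met; 20% of $12,377 = $2,475.40. OOP would hit $5,570 > $4,900, so the cap limits the owner to $4,900 − $3,094.60 = $1,805.40. Plan pays $12,377 − $1,805.40 = $10,571.60.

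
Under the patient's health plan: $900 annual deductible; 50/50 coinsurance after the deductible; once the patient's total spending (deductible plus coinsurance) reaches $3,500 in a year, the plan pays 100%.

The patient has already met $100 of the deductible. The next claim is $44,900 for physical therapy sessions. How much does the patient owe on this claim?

$100 of the $900 deductible is already met, leaving $800.
After the $800 deductible portion, $44,900 − $800 = $44,100 is subject to coinsurance.
Coinsurance: $44,100 × 50% = $22,050.
So the patient owes $800 + $22,050 = $22,850 before any cap.
Adding $22,850 to the $100 already spent would give $22,950, which exceeds the $3,500 cap; the patient pays just $3,500 − $100 = $3,400.

$3,400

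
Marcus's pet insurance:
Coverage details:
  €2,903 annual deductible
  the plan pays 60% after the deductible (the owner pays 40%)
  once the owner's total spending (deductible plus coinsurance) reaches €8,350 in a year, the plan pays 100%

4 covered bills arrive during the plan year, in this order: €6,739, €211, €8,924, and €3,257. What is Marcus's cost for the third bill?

Claim 1 — €6,739: deductible takes €2,903, €3,836 remains; coinsurance €3,836 × 40% = €1,534.40. Cost to owner: €4,437.40. OOP to date €4,437.40.
Claim 2 — €211: deductible already satisfied, so owner's share is 40% × €211 = €84.40. Cost to owner: €84.40. OOP to date €4,521.80.
Claim 3 — €8,924: 40% coinsurance on €8,924 = €3,569.60. Owner pays €3,569.60; OOP now €8,091.40.

€3,569.60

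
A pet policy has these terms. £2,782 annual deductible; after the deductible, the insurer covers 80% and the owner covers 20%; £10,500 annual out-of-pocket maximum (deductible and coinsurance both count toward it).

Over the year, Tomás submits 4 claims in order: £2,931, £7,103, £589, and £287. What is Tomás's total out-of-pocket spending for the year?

£4,407.60

#1 (£2,931): £2,782 to deductible, leaving £149; coinsurance £149 × 20% = £29.80. Owner owes £2,811.80 (running OOP £2,811.80).
#2 (£7,103): 20% coinsurance on £7,103 = £1,420.60. Owner pays £1,420.60; OOP now £4,232.40.
#3 (£589): 20% coinsurance on £589 = £117.80. Owner pays £117.80; OOP now £4,350.20.
#4 (£287): deductible met; 20% of £287 = £57.40. Cost to owner: £57.40. OOP to date £4,407.60.
Total paid by the owner: £2,811.80 + £1,420.60 + £117.80 + £57.40 = £4,407.60.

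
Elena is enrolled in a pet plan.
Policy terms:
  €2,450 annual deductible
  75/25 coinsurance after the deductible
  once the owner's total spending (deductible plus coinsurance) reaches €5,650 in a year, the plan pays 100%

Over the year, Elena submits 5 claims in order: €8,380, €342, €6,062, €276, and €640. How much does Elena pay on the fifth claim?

Claim 1 — €8,380: €2,450 to deductible, leaving €5,930; owner's 25% is €1,482.50. Owner pays €3,932.50; OOP now €3,932.50.
Claim 2 — €342: deductible met; 25% of €342 = €85.50. Cost to owner: €85.50. OOP to date €4,018.
Claim 3 — €6,062: deductible met; 25% of €6,062 = €1,515.50. Cost to owner: €1,515.50. OOP to date €5,533.50.
Claim 4 — €276: 25% coinsurance on €276 = €69. Cost to owner: €69. OOP to date €5,602.50.
Claim 5 — €640: deductible met; 25% of €640 = €160. That would push OOP to €5,762.50, over the €5,650 cap, so owner pays €5,650 − €5,602.50 = €47.50.

€47.50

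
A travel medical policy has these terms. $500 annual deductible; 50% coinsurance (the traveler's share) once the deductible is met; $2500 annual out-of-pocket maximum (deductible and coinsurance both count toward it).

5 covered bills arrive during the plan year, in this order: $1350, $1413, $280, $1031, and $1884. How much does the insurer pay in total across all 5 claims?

$3458

Claim 1 ($1350): $500 finishes the deductible; $850 goes to coinsurance; 50% of $850 = $425. Cost to traveler: $925. OOP to date $925. Insurer: $1350 − $925 = $425.
Claim 2 ($1413): deductible already satisfied, so traveler's share is 50% × $1413 = $706.50. Cost to traveler: $706.50. OOP to date $1631.50. Plan pays $1413 − $706.50 = $706.50.
Claim 3 ($280): 50% coinsurance on $280 = $140. Traveler owes $140 (running OOP $1771.50). Plan pays $280 − $140 = $140.
Claim 4 ($1031): deductible met; 50% of $1031 = $515.50. Cost to traveler: $515.50. OOP to date $2287. Insurer: $1031 − $515.50 = $515.50.
Claim 5 ($1884): deductible already satisfied, so traveler's share is 50% × $1884 = $942. OOP would hit $3229 > $2500, so the cap limits the traveler to $2500 − $2287 = $213. Plan pays $1884 − $213 = $1671.
Insurer total: $425 + $706.50 + $140 + $515.50 + $1671 = $3458.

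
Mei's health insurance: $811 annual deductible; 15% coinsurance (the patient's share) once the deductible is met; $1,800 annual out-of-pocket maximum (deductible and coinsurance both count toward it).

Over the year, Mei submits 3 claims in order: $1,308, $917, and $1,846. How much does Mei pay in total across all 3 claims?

Claim 1 ($1,308): $811 to deductible, leaving $497; patient's 15% is $74.55. Patient owes $885.55 (running OOP $885.55).
Claim 2 ($917): 15% coinsurance on $917 = $137.55. Cost to patient: $137.55. OOP to date $1,023.10.
Claim 3 ($1,846): deductible already satisfied, so patient's share is 15% × $1,846 = $276.90. Cost to patient: $276.90. OOP to date $1,300.
Total paid by the patient: $885.55 + $137.55 + $276.90 = $1,300.

$1,300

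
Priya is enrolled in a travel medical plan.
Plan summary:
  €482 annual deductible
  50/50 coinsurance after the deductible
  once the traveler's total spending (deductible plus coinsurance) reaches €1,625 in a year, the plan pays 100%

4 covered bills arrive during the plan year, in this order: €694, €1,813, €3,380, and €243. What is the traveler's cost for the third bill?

Claim 1 (€694): deductible takes €482, €212 remains; 50% of €212 = €106. Traveler pays €588; OOP now €588.
Claim 2 (€1,813): deductible met; 50% of €1,813 = €906.50. Traveler pays €906.50; OOP now €1,494.50.
Claim 3 (€3,380): 50% coinsurance on €3,380 = €1,690. OOP would hit €3,184.50 > €1,625, so the cap limits the traveler to €1,625 − €1,494.50 = €130.50.

€130.50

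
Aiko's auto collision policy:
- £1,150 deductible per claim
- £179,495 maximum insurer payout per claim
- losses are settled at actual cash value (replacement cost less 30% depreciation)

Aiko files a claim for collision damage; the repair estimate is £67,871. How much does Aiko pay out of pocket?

Depreciate 30%: the covered value is £67,871 × 0.7 = £47,509.70.
After the deductible, £47,509.70 − £1,150 = £46,359.70 remains.
That's under the £179,495 cap, so the insurer reimburses the full £46,359.70.
The driver bears the rest of the original loss: £67,871 − £46,359.70 = £21,511.30.

£21,511.30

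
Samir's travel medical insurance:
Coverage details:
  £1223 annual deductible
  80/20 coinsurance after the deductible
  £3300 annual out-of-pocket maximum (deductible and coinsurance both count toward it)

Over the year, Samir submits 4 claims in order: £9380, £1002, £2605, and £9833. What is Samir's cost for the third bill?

Claim 1 — £9380: £1223 to deductible, leaving £8157; coinsurance £8157 × 20% = £1631.40. Cost to traveler: £2854.40. OOP to date £2854.40.
Claim 2 — £1002: deductible met; 20% of £1002 = £200.40. Cost to traveler: £200.40. OOP to date £3054.80.
Claim 3 — £2605: deductible met; 20% of £2605 = £521. That would push OOP to £3575.80, over the £3300 cap, so traveler pays £3300 − £3054.80 = £245.20.

£245.20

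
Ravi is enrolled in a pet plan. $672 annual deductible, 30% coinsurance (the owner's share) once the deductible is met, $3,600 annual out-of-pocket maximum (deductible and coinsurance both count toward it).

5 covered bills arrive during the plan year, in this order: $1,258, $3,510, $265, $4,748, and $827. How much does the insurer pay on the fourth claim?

$3,323.60

Claim 1 ($1,258): $672 to deductible, leaving $586; owner's 30% is $175.80. Owner owes $847.80 (running OOP $847.80). Plan pays $1,258 − $847.80 = $410.20.
Claim 2 ($3,510): 30% coinsurance on $3,510 = $1,053. Cost to owner: $1,053. OOP to date $1,900.80. Plan pays $3,510 − $1,053 = $2,457.
Claim 3 ($265): 30% coinsurance on $265 = $79.50. Owner owes $79.50 (running OOP $1,980.30). Plan pays $265 − $79.50 = $185.50.
Claim 4 ($4,748): deductible met; 30% of $4,748 = $1,424.40. Owner pays $1,424.40; OOP now $3,404.70. Insurer: $4,748 − $1,424.40 = $3,323.60.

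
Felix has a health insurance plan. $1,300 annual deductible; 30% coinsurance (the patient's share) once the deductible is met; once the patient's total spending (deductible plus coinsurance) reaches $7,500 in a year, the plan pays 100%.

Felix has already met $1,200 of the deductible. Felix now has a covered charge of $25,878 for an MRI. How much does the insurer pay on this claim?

Deductible still to meet: $1,300 − $1,200 = $100.
After the $100 deductible portion, $25,878 − $100 = $25,778 is subject to coinsurance.
30% of $25,778 = $7,733.40 falls to the patient.
So the patient owes $100 + $7,733.40 = $7,833.40 before any cap.
That would bring total out-of-pocket to $9,033.40, past the $7,500 cap. The patient is capped at $7,500 − $1,200 = $6,300 on this claim.
The insurer covers the remainder: $25,878 − $6,300 = $19,578.

$19,578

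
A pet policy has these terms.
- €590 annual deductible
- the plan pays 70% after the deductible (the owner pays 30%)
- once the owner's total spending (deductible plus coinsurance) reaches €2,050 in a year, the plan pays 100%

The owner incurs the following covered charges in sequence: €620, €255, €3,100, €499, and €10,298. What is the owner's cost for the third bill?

€930

Claim 1 — €620: deductible takes €590, €30 remains; 30% of €30 = €9. Cost to owner: €599. OOP to date €599.
Claim 2 — €255: 30% coinsurance on €255 = €76.50. Owner pays €76.50; OOP now €675.50.
Claim 3 — €3,100: deductible already satisfied, so owner's share is 30% × €3,100 = €930. Owner pays €930; OOP now €1,605.50.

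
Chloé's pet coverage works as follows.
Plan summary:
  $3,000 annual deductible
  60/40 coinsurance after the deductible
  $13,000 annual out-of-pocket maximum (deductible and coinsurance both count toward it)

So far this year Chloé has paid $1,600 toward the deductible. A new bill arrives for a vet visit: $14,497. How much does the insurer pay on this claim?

Deductible still to meet: $3,000 − $1,600 = $1,400.
That leaves $14,497 − $1,400 = $13,097 for coinsurance.
40% of $13,097 = $5,238.80 falls to the owner.
That puts the owner's cost at $1,400 + $5,238.80 = $6,638.80 before any cap.
Cumulative spending $1,600 + $6,638.80 = $8,238.80 stays under the $13,000 maximum.
The plan picks up $14,497 − $6,638.80 = $7,858.20.

$7,858.20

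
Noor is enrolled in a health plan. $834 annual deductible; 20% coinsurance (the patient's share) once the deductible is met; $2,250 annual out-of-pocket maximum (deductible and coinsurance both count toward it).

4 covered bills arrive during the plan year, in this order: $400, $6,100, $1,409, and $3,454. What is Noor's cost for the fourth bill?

Claim 1 — $400: all of it applies to the deductible. Cost to patient: $400. OOP to date $400.
Claim 2 — $6,100: $434 to deductible, leaving $5,666; coinsurance $5,666 × 20% = $1,133.20. Patient pays $1,567.20; OOP now $1,967.20.
Claim 3 — $1,409: deductible met; 20% of $1,409 = $281.80. Cost to patient: $281.80. OOP to date $2,249.
Claim 4 — $3,454: deductible already satisfied, so patient's share is 20% × $3,454 = $690.80. Adding that to $2,249 gives $2,939.80, past the $2,250 cap; patient pays only $2,250 − $2,249 = $1.

$1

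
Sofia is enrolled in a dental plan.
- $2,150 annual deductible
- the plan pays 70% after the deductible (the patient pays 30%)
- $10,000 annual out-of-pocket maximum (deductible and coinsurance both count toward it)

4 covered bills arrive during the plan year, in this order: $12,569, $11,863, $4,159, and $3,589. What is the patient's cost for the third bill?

$1,165.40

Claim 1 ($12,569): deductible takes $2,150, $10,419 remains; patient's 30% is $3,125.70. Patient owes $5,275.70 (running OOP $5,275.70).
Claim 2 ($11,863): 30% coinsurance on $11,863 = $3,558.90. Patient pays $3,558.90; OOP now $8,834.60.
Claim 3 ($4,159): deductible already satisfied, so patient's share is 30% × $4,159 = $1,247.70. That would push OOP to $10,082.30, over the $10,000 cap, so patient pays $10,000 − $8,834.60 = $1,165.40.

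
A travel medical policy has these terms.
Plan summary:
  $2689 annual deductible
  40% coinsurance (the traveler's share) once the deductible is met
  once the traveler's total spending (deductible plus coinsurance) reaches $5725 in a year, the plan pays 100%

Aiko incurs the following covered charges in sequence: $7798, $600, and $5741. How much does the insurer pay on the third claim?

#1 ($7798): $2689 finishes the deductible; $5109 goes to coinsurance; 40% of $5109 = $2043.60. Traveler owes $4732.60 (running OOP $4732.60). Insurer: $7798 − $4732.60 = $3065.40.
#2 ($600): deductible already satisfied, so traveler's share is 40% × $600 = $240. Traveler pays $240; OOP now $4972.60. Insurer: $600 − $240 = $360.
#3 ($5741): 40% coinsurance on $5741 = $2296.40. Adding that to $4972.60 gives $7269, past the $5725 cap; traveler pays only $5725 − $4972.60 = $752.40. Insurer: $5741 − $752.40 = $4988.60.

$4988.60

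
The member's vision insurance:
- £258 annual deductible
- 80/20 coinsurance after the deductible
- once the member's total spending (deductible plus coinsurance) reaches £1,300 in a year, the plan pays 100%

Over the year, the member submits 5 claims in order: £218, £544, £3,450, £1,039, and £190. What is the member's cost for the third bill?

£690

Bill 1, £218: all of it applies to the deductible. Cost to member: £218. OOP to date £218.
Bill 2, £544: £40 to deductible, leaving £504; member's 20% is £100.80. Cost to member: £140.80. OOP to date £358.80.
Bill 3, £3,450: deductible already satisfied, so member's share is 20% × £3,450 = £690. Cost to member: £690. OOP to date £1,048.80.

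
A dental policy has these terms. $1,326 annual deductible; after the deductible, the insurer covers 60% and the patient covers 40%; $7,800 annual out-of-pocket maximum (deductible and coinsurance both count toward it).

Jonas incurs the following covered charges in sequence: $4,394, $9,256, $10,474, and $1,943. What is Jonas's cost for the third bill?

$1,544.40

#1 ($4,394): $1,326 finishes the deductible; $3,068 goes to coinsurance; coinsurance $3,068 × 40% = $1,227.20. Cost to patient: $2,553.20. OOP to date $2,553.20.
#2 ($9,256): deductible met; 40% of $9,256 = $3,702.40. Patient owes $3,702.40 (running OOP $6,255.60).
#3 ($10,474): deductible met; 40% of $10,474 = $4,189.60. Adding that to $6,255.60 gives $10,445.20, past the $7,800 cap; patient pays only $7,800 − $6,255.60 = $1,544.40.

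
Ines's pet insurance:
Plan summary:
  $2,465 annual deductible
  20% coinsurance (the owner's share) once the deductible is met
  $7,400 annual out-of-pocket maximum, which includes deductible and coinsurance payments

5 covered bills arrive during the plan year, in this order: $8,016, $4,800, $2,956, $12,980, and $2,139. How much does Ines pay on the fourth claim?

$2,273.60

Bill 1, $8,016: $2,465 finishes the deductible; $5,551 goes to coinsurance; 20% of $5,551 = $1,110.20. Cost to owner: $3,575.20. OOP to date $3,575.20.
Bill 2, $4,800: deductible met; 20% of $4,800 = $960. Owner owes $960 (running OOP $4,535.20).
Bill 3, $2,956: deductible met; 20% of $2,956 = $591.20. Cost to owner: $591.20. OOP to date $5,126.40.
Bill 4, $12,980: deductible already satisfied, so owner's share is 20% × $12,980 = $2,596. Adding that to $5,126.40 gives $7,722.40, past the $7,400 cap; owner pays only $7,400 − $5,126.40 = $2,273.60.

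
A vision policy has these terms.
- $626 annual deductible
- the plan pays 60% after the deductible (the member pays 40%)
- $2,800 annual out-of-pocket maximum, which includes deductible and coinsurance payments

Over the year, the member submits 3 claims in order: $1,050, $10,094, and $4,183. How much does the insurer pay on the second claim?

$8,089.60

#1 ($1,050): $626 finishes the deductible; $424 goes to coinsurance; member's 40% is $169.60. Cost to member: $795.60. OOP to date $795.60. Insurer: $1,050 − $795.60 = $254.40.
#2 ($10,094): deductible met; 40% of $10,094 = $4,037.60. That would push OOP to $4,833.20, over the $2,800 cap, so member pays $2,800 − $795.60 = $2,004.40. Insurer: $10,094 − $2,004.40 = $8,089.60.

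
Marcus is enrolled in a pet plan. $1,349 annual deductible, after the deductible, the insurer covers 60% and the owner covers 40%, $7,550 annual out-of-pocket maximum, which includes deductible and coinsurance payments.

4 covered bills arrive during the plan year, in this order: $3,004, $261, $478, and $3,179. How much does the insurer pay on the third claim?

$286.80

Bill 1, $3,004: deductible takes $1,349, $1,655 remains; coinsurance $1,655 × 40% = $662. Owner owes $2,011 (running OOP $2,011). Insurer: $3,004 − $2,011 = $993.
Bill 2, $261: deductible already satisfied, so owner's share is 40% × $261 = $104.40. Cost to owner: $104.40. OOP to date $2,115.40. Insurer: $261 − $104.40 = $156.60.
Bill 3, $478: deductible met; 40% of $478 = $191.20. Owner owes $191.20 (running OOP $2,306.60). Insurer: $478 − $191.20 = $286.80.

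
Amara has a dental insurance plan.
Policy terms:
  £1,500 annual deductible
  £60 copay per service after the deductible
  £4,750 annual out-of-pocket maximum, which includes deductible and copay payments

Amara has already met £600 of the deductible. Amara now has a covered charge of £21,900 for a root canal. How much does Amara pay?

£960

Remaining deductible: £1,500 − £600 = £900.
The remaining £21,000 (= £21,900 − £900) moves to the copay.
Copay on this service: £60.
So the patient owes £900 + £60 = £960 before any cap.
Total out-of-pocket so far would be £600 + £960 = £1,560, below the £4,750 cap — no reduction.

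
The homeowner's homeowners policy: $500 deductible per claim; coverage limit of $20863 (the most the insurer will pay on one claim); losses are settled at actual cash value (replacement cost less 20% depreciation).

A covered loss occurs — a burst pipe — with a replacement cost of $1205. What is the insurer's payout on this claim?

$464

At 20% depreciation, ACV = $1205 − $241 = $964.
After the deductible, $964 − $500 = $464 remains.
$464 is within the $20863 limit, so the insurer pays $464.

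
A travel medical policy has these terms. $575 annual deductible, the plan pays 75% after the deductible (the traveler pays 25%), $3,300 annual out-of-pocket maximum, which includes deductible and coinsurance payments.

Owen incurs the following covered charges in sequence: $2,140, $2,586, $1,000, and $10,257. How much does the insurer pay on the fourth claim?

Bill 1, $2,140: $575 finishes the deductible; $1,565 goes to coinsurance; 25% of $1,565 = $391.25. Cost to traveler: $966.25. OOP to date $966.25. Insurer: $2,140 − $966.25 = $1,173.75.
Bill 2, $2,586: deductible already satisfied, so traveler's share is 25% × $2,586 = $646.50. Traveler owes $646.50 (running OOP $1,612.75). Plan pays $2,586 − $646.50 = $1,939.50.
Bill 3, $1,000: deductible met; 25% of $1,000 = $250. Cost to traveler: $250. OOP to date $1,862.75. Plan pays $1,000 − $250 = $750.
Bill 4, $10,257: 25% coinsurance on $10,257 = $2,564.25. OOP would hit $4,427 > $3,300, so the cap limits the traveler to $3,300 − $1,862.75 = $1,437.25. Plan pays $10,257 − $1,437.25 = $8,819.75.

$8,819.75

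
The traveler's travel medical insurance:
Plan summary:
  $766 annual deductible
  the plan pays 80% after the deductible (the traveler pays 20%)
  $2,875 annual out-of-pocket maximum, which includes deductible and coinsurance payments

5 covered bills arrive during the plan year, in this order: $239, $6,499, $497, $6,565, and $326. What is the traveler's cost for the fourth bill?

Bill 1, $239: entire amount goes to the deductible. Cost to traveler: $239. OOP to date $239.
Bill 2, $6,499: $527 finishes the deductible; $5,972 goes to coinsurance; 20% of $5,972 = $1,194.40. Traveler owes $1,721.40 (running OOP $1,960.40).
Bill 3, $497: deductible already satisfied, so traveler's share is 20% × $497 = $99.40. Traveler pays $99.40; OOP now $2,059.80.
Bill 4, $6,565: deductible met; 20% of $6,565 = $1,313. Adding that to $2,059.80 gives $3,372.80, past the $2,875 cap; traveler pays only $2,875 − $2,059.80 = $815.20.

$815.20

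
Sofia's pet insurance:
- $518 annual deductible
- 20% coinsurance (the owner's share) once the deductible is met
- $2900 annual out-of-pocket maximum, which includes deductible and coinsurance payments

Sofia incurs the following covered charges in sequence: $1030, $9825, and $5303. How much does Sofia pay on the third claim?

$314.60

Claim 1 ($1030): $518 to deductible, leaving $512; owner's 20% is $102.40. Owner pays $620.40; OOP now $620.40.
Claim 2 ($9825): deductible met; 20% of $9825 = $1965. Owner pays $1965; OOP now $2585.40.
Claim 3 ($5303): 20% coinsurance on $5303 = $1060.60. OOP would hit $3646 > $2900, so the cap limits the owner to $2900 − $2585.40 = $314.60.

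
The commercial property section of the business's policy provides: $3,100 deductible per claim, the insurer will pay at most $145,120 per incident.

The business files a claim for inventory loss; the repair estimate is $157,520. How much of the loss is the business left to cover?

Less the $3,100 deductible: $157,520 − $3,100 = $154,420.
The $145,120 per-incident cap binds; insurer pays $145,120.
Out of pocket: $157,520 − $145,120 = $12,400.

$12,400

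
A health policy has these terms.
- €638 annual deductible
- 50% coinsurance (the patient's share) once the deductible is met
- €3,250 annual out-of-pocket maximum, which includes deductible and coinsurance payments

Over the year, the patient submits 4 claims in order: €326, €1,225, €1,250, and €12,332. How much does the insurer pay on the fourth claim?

€10,801.50

Bill 1, €326: all of it applies to the deductible. Cost to patient: €326. OOP to date €326. Insurer: €326 − €326 = €0.
Bill 2, €1,225: €312 to deductible, leaving €913; patient's 50% is €456.50. Patient pays €768.50; OOP now €1,094.50. Insurer: €1,225 − €768.50 = €456.50.
Bill 3, €1,250: 50% coinsurance on €1,250 = €625. Patient owes €625 (running OOP €1,719.50). Plan pays €1,250 − €625 = €625.
Bill 4, €12,332: deductible met; 50% of €12,332 = €6,166. That would push OOP to €7,885.50, over the €3,250 cap, so patient pays €3,250 − €1,719.50 = €1,530.50. Insurer: €12,332 − €1,530.50 = €10,801.50.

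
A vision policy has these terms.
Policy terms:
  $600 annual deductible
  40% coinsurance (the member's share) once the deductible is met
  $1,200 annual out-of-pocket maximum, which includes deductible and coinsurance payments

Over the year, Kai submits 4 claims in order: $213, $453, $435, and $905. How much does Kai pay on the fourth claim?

Claim 1 — $213: fully absorbed by the deductible. Member owes $213 (running OOP $213).
Claim 2 — $453: $387 to deductible, leaving $66; coinsurance $66 × 40% = $26.40. Cost to member: $413.40. OOP to date $626.40.
Claim 3 — $435: 40% coinsurance on $435 = $174. Member pays $174; OOP now $800.40.
Claim 4 — $905: 40% coinsurance on $905 = $362. Member owes $362 (running OOP $1,162.40).

$362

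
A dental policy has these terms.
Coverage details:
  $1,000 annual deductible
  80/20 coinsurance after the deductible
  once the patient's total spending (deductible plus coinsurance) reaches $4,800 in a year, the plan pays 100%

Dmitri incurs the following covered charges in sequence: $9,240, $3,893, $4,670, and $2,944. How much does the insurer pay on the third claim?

$3,736

Bill 1, $9,240: deductible takes $1,000, $8,240 remains; coinsurance $8,240 × 20% = $1,648. Cost to patient: $2,648. OOP to date $2,648. Insurer: $9,240 − $2,648 = $6,592.
Bill 2, $3,893: deductible already satisfied, so patient's share is 20% × $3,893 = $778.60. Cost to patient: $778.60. OOP to date $3,426.60. Plan pays $3,893 − $778.60 = $3,114.40.
Bill 3, $4,670: deductible already satisfied, so patient's share is 20% × $4,670 = $934. Patient owes $934 (running OOP $4,360.60). Insurer: $4,670 − $934 = $3,736.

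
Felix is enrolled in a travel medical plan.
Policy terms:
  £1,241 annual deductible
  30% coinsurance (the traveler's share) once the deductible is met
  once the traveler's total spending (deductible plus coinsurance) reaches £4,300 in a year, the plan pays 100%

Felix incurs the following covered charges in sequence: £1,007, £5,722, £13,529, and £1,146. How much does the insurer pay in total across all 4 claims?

£17,104

Claim 1 — £1,007: all of it applies to the deductible. Cost to traveler: £1,007. OOP to date £1,007. Insurer: £1,007 − £1,007 = £0.
Claim 2 — £5,722: £234 to deductible, leaving £5,488; 30% of £5,488 = £1,646.40. Traveler pays £1,880.40; OOP now £2,887.40. Insurer: £5,722 − £1,880.40 = £3,841.60.
Claim 3 — £13,529: deductible met; 30% of £13,529 = £4,058.70. OOP would hit £6,946.10 > £4,300, so the cap limits the traveler to £4,300 − £2,887.40 = £1,412.60. Insurer: £13,529 − £1,412.60 = £12,116.40.
Claim 4 — £1,146: 30% coinsurance on £1,146 = £343.80. Adding that to £4,300 gives £4,643.80, past the £4,300 cap; traveler pays only £4,300 − £4,300 = £0. Insurer: £1,146 − £0 = £1,146.
Insurer total: £0 + £3,841.60 + £12,116.40 + £1,146 = £17,104.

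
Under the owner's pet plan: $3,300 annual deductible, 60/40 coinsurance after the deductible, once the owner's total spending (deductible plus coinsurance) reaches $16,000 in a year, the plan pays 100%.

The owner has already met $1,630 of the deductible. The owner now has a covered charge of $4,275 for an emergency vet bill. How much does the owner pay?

Deductible still to meet: $3,300 − $1,630 = $1,670.
That leaves $4,275 − $1,670 = $2,605 for coinsurance.
Owner's 40% share of $2,605 is $1,042.
So the owner owes $1,670 + $1,042 = $2,712 before any cap.
Year-to-date out-of-pocket becomes $1,630 + $2,712 = $4,342, still under the $16,000 maximum, so no cap applies.

$2,712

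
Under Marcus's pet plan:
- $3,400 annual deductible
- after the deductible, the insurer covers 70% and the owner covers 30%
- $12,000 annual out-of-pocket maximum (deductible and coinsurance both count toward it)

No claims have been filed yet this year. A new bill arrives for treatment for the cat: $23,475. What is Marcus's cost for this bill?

$9,422.50

The full $3,400 deductible is still open; $3,400 of this bill applies to it.
The remaining $20,075 (= $23,475 − $3,400) moves to coinsurance.
30% of $20,075 = $6,022.50 falls to the owner.
So the owner owes $3,400 + $6,022.50 = $9,422.50 before any cap.
Cumulative spending $0 + $9,422.50 = $9,422.50 stays under the $12,000 maximum.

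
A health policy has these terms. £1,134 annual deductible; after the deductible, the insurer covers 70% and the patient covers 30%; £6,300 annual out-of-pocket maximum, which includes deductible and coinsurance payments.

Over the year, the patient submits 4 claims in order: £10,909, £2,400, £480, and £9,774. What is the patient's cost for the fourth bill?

£1,369.50

Claim 1 (£10,909): £1,134 to deductible, leaving £9,775; patient's 30% is £2,932.50. Patient owes £4,066.50 (running OOP £4,066.50).
Claim 2 (£2,400): deductible met; 30% of £2,400 = £720. Patient owes £720 (running OOP £4,786.50).
Claim 3 (£480): deductible met; 30% of £480 = £144. Patient pays £144; OOP now £4,930.50.
Claim 4 (£9,774): deductible met; 30% of £9,774 = £2,932.20. That would push OOP to £7,862.70, over the £6,300 cap, so patient pays £6,300 − £4,930.50 = £1,369.50.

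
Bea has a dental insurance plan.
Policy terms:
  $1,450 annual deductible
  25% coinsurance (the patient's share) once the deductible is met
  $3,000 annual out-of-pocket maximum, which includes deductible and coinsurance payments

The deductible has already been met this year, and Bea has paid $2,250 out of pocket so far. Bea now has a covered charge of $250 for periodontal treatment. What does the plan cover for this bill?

With the deductible met, the entire $250 is subject to coinsurance.
Patient's 25% share of $250 is $62.50.
Year-to-date out-of-pocket becomes $2,250 + $62.50 = $2,312.50, still under the $3,000 maximum, so no cap applies.
Insurer pays the balance: $250 − $62.50 = $187.50.

$187.50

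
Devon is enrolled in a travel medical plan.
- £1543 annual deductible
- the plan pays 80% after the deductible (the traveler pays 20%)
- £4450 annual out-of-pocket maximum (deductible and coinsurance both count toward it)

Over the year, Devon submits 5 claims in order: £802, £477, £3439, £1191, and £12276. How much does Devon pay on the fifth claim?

£2033.80

Claim 1 — £802: fully absorbed by the deductible. Cost to traveler: £802. OOP to date £802.
Claim 2 — £477: entire amount goes to the deductible. Cost to traveler: £477. OOP to date £1279.
Claim 3 — £3439: deductible takes £264, £3175 remains; traveler's 20% is £635. Cost to traveler: £899. OOP to date £2178.
Claim 4 — £1191: 20% coinsurance on £1191 = £238.20. Traveler pays £238.20; OOP now £2416.20.
Claim 5 — £12276: 20% coinsurance on £12276 = £2455.20. OOP would hit £4871.40 > £4450, so the cap limits the traveler to £4450 − £2416.20 = £2033.80.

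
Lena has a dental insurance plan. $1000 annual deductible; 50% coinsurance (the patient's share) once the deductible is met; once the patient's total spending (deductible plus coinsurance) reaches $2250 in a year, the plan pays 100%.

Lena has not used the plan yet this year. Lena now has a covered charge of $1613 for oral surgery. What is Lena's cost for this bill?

Nothing has been paid toward the $1000 deductible, so the first $1000 of this charge is applied there.
After the $1000 deductible portion, $1613 − $1000 = $613 is subject to coinsurance.
50% of $613 = $306.50 falls to the patient.
That puts the patient's cost at $1000 + $306.50 = $1306.50 before any cap.
Cumulative spending $0 + $1306.50 = $1306.50 stays under the $2250 maximum.

$1306.50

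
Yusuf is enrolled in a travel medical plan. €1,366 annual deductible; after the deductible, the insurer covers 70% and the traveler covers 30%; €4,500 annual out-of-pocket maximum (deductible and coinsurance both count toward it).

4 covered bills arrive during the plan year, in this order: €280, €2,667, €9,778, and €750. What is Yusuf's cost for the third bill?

Claim 1 — €280: entire amount goes to the deductible. Traveler owes €280 (running OOP €280).
Claim 2 — €2,667: deductible takes €1,086, €1,581 remains; coinsurance €1,581 × 30% = €474.30. Traveler owes €1,560.30 (running OOP €1,840.30).
Claim 3 — €9,778: 30% coinsurance on €9,778 = €2,933.40. Adding that to €1,840.30 gives €4,773.70, past the €4,500 cap; traveler pays only €4,500 − €1,840.30 = €2,659.70.

€2,659.70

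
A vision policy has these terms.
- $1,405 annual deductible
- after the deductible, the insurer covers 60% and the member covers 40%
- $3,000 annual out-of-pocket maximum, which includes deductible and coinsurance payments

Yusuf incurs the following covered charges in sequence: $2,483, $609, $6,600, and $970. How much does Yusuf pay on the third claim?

#1 ($2,483): $1,405 to deductible, leaving $1,078; 40% of $1,078 = $431.20. Member pays $1,836.20; OOP now $1,836.20.
#2 ($609): deductible met; 40% of $609 = $243.60. Cost to member: $243.60. OOP to date $2,079.80.
#3 ($6,600): deductible already satisfied, so member's share is 40% × $6,600 = $2,640. Adding that to $2,079.80 gives $4,719.80, past the $3,000 cap; member pays only $3,000 − $2,079.80 = $920.20.

$920.20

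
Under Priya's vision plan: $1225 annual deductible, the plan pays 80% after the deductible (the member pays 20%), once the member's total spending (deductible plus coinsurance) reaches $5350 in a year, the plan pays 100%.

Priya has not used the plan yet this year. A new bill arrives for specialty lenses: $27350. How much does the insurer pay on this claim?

$22000

Deductible not yet touched, so the first $1225 of the bill goes to the deductible.
After the $1225 deductible portion, $27350 − $1225 = $26125 is subject to coinsurance.
Member's 20% share of $26125 is $5225.
Member responsibility before any cap: $1225 + $5225 = $6450.
That would bring total out-of-pocket to $6450, past the $5350 cap. The member is capped at $5350 − $0 = $5350 on this claim.
The plan picks up $27350 − $5350 = $22000.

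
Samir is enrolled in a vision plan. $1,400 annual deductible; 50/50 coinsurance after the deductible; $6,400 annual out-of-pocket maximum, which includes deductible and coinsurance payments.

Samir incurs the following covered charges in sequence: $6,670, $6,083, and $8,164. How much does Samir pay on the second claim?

$2,365

Claim 1 — $6,670: deductible takes $1,400, $5,270 remains; coinsurance $5,270 × 50% = $2,635. Member owes $4,035 (running OOP $4,035).
Claim 2 — $6,083: deductible met; 50% of $6,083 = $3,041.50. OOP would hit $7,076.50 > $6,400, so the cap limits the member to $6,400 − $4,035 = $2,365.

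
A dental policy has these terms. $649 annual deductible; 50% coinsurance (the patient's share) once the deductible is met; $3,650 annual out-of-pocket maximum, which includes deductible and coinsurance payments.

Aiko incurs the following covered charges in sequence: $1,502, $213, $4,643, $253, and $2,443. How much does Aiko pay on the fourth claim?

$126.50

Bill 1, $1,502: deductible takes $649, $853 remains; 50% of $853 = $426.50. Cost to patient: $1,075.50. OOP to date $1,075.50.
Bill 2, $213: 50% coinsurance on $213 = $106.50. Cost to patient: $106.50. OOP to date $1,182.
Bill 3, $4,643: deductible met; 50% of $4,643 = $2,321.50. Cost to patient: $2,321.50. OOP to date $3,503.50.
Bill 4, $253: deductible met; 50% of $253 = $126.50. Cost to patient: $126.50. OOP to date $3,630.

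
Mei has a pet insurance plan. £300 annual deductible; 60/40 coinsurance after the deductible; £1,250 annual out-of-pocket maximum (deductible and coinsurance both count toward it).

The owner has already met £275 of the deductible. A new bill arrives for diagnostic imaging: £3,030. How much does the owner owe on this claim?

Deductible still to meet: £300 − £275 = £25.
After the £25 deductible portion, £3,030 − £25 = £3,005 is subject to coinsurance.
Owner's 40% share of £3,005 is £1,202.
So the owner owes £25 + £1,202 = £1,227 before any cap.
That would bring total out-of-pocket to £1,502, past the £1,250 cap. The owner is capped at £1,250 − £275 = £975 on this claim.

£975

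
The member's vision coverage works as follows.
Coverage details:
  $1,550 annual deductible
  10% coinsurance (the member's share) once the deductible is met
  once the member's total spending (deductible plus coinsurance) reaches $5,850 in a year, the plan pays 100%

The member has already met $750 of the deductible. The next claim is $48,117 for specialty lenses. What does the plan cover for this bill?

$43,017

Deductible still to meet: $1,550 − $750 = $800.
The remaining $47,317 (= $48,117 − $800) moves to coinsurance.
Coinsurance: $47,317 × 10% = $4,731.70.
Member responsibility before any cap: $800 + $4,731.70 = $5,531.70.
Year-to-date out-of-pocket would reach $750 + $5,531.70 = $6,281.70, above the $5,850 maximum, so the member pays only $5,850 − $750 = $5,100.
The insurer covers the remainder: $48,117 − $5,100 = $43,017.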